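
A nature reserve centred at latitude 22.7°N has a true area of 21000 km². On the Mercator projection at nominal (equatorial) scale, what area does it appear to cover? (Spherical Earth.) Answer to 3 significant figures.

For Mercator, h = k = sec φ (a conformal cylindrical projection has a single point scale, 1/cos φ).
Areal scale = k² = sec²φ = 1/cos²(22.7°) = 1/0.9225² = 1.175.
Apparent area = 21000 × 1.175 ≈ 24700 km².

24700 km²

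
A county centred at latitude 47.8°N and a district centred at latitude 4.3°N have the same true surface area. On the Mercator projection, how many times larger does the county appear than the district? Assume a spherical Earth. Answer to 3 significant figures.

2.20

Mercator areal scale is sec²φ.
At 47.8°: sec²(47.8°) = 1/0.6717² = 2.216.
At 4.3°: sec²(4.3°) = 1/0.9972² = 1.006.
Ratio = 2.216/1.006 = cos²(4.3°)/cos²(47.8°) ≈ 2.20.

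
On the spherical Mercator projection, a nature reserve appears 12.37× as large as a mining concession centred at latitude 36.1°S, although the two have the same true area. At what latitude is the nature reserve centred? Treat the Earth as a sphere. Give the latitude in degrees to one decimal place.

76.7°

For equal true areas on Mercator, apparent areas scale as sec²φ, so the ratio is cos²φ₂ / cos²φ₁.
cos²φ₂ / cos²φ₁ = 12.37  ⇒  cos φ₁ = cos 36.1° / √12.37 = 0.8080/3.517 = 0.2297.
φ₁ = arccos(0.2297) ≈ 76.7°.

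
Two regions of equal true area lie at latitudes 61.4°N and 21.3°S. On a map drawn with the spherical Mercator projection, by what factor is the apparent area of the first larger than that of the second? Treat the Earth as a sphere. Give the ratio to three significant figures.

Mercator is conformal with k = sec φ, so areal scale = k² = sec²φ.
At 61.4°: sec²(61.4°) = 1/0.4787² = 4.364.
At 21.3°: sec²(21.3°) = 1/0.9317² = 1.152.
Ratio = 4.364/1.152 = cos²(21.3°)/cos²(61.4°) ≈ 3.79.

3.79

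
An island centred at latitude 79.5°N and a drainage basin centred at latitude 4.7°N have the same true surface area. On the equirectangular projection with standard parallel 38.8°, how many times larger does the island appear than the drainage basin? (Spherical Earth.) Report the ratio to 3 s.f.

With standard parallel φ₀ = 38.8°, the equirectangular projection gives x = Rλ cos φ₀, y = Rφ, so h = 1 and k = cos 38.8° / cos φ.
Areal scale at 79.5°: h·k = 1.000 × 4.277 = 4.277.
Areal scale at 4.7°: h·k = 1.000 × 0.7820 = 0.7820.
Ratio = 4.277/0.7820 ≈ 5.47.

5.47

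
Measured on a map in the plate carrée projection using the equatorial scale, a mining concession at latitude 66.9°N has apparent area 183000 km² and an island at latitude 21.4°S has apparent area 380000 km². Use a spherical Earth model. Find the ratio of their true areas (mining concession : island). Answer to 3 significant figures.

0.203

On the plate carrée, areal scale = h·k = 1 × sec φ, so true area = apparent × cos φ.
True area of mining concession: 183000 × cos(66.9°) = 183000 × 0.3923 = 71800 km².
True area of island: 380000 × cos(21.4°) = 380000 × 0.9311 = 353800 km².
Ratio = 71800 / 353800 ≈ 0.203.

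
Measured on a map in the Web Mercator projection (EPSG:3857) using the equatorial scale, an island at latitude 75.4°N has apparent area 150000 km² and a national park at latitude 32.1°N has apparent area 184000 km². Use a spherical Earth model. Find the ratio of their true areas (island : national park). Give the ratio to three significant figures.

0.0722

Mercator's areal exaggeration is sec²φ; hence true area = (apparent area) · cos²φ.
True area of island: 150000 × cos²(75.4°) = 150000 × 0.06354 = 9531 km².
True area of national park: 184000 × cos²(32.1°) = 184000 × 0.7176 = 132000 km².
Ratio = 9531 / 132000 ≈ 0.0722.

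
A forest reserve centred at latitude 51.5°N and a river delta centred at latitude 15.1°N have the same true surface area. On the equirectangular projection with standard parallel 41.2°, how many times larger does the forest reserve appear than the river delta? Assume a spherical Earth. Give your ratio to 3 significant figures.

1.55

With standard parallel φ₀ = 41.2°, the equirectangular projection gives x = Rλ cos φ₀, y = Rφ, so h = 1 and k = cos 41.2° / cos φ.
Areal scale at 51.5°: h·k = 1.000 × 1.209 = 1.209.
Areal scale at 15.1°: h·k = 1.000 × 0.7793 = 0.7793.
Ratio = 1.209/0.7793 ≈ 1.55.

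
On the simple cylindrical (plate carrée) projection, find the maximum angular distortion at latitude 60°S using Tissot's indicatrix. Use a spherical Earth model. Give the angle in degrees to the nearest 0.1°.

In the plate carrée (x = Rλ, y = Rφ), meridians are true-scale (h = 1) and parallels are stretched by k = sec φ.
At 60°: h = 1.000, k = 2.000; principal scales a = 2.000, b = 1.000.
sin(ω/2) = (a − b)/(a + b) = 1.0000/3.000 = 0.3333, so ω = 2 arcsin(0.3333) ≈ 38.9°.

38.9°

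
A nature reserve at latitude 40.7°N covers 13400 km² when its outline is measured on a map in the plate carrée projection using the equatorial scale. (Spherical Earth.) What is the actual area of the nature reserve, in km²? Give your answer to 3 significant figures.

In the plate carrée (x = Rλ, y = Rφ), meridians are true-scale (h = 1) and parallels are stretched by k = sec φ.
Areal scale = h·k = 1 × sec φ; at 40.7°, h = 1.000, k = 1.319, so h·k = 1.319.
True area = apparent / (areal scale) = 13400 / 1.319 ≈ 10200 km².

10200 km²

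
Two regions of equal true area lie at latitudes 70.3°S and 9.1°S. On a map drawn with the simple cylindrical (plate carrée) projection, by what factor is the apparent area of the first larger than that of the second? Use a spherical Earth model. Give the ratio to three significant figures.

2.93

In the plate carrée (x = Rλ, y = Rφ), meridians are true-scale (h = 1) and parallels are stretched by k = sec φ.
Areal scale at 70.3°: h·k = 1.000 × 2.967 = 2.967.
Areal scale at 9.1°: h·k = 1.000 × 1.013 = 1.013.
Ratio = 2.967/1.013 ≈ 2.93.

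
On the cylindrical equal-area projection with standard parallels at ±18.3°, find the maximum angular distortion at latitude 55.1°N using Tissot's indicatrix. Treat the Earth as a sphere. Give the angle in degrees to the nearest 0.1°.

55.7°

For cylindrical equal-area with standard parallel φ₀, h = cos φ / cos φ₀ and k = cos φ₀ / cos φ, so h·k = 1.
At 55.1°: h = 0.6026, k = 1.659; principal scales a = 1.659, b = 0.6026.
sin(ω/2) = (a − b)/(a + b) = 1.057/2.262 = 0.4672, so ω = 2 arcsin(0.4672) ≈ 55.7°.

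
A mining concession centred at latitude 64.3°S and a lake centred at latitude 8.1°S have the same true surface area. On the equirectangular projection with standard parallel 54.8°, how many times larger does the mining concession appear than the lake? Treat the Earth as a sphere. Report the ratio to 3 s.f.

In the equirectangular projection with standard parallel φ₀ = 54.8° (x = Rλ cos φ₀, y = Rφ), meridians are true-scale (h = 1) and the parallel scale is k = cos φ₀ / cos φ.
Areal scale at 64.3°: h·k = 1.000 × 1.329 = 1.329.
Areal scale at 8.1°: h·k = 1.000 × 0.5822 = 0.5822.
Ratio = 1.329/0.5822 ≈ 2.28.

2.28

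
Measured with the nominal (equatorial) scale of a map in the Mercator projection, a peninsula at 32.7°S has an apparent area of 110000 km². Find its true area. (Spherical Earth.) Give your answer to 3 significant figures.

77900 km²

For Mercator, h = k = sec φ (a conformal cylindrical projection has a single point scale, 1/cos φ).
Areal scale = k² = sec²φ = 1/cos²(32.7°) = 1/0.8415² = 1.412.
True area = apparent / (areal scale) = 110000 / 1.412 ≈ 77900 km².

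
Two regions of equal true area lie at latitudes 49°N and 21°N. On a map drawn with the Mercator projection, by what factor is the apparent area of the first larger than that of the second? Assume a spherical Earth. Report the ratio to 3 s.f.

2.02

Mercator is conformal with k = sec φ, so areal scale = k² = sec²φ.
At 49°: sec²(49°) = 1/0.6561² = 2.323.
At 21°: sec²(21°) = 1/0.9336² = 1.147.
Ratio = 2.323/1.147 = cos²(21°)/cos²(49°) ≈ 2.02.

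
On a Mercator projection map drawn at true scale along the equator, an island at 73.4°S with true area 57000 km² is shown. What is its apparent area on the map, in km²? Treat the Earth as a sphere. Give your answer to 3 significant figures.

698000 km²

Mercator is conformal, so the point scale is isotropic: h = k = sec φ = 1/cos φ.
Areal scale = k² = sec²φ = 1/cos²(73.4°) = 1/0.2857² = 12.25.
Apparent area = 57000 × 12.25 ≈ 698000 km².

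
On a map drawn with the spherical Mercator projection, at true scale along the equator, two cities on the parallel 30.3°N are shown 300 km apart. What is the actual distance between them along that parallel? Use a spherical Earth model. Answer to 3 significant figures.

The Mercator projection is conformal; its linear scale factor is the same in every direction and equals sec φ = 1/cos φ.
Along the parallel at 30.3°, map distances are exaggerated by k = sec 30.3° = 1.158.
True distance = 300 / 1.158 = 300 × cos 30.3° ≈ 259 km.

259 km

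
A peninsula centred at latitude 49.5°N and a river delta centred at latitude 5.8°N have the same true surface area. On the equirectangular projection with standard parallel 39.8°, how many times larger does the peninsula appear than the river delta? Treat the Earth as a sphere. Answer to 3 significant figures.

1.53

In the equirectangular projection with standard parallel φ₀ = 39.8° (x = Rλ cos φ₀, y = Rφ), meridians are true-scale (h = 1) and the parallel scale is k = cos φ₀ / cos φ.
Areal scale at 49.5°: h·k = 1.000 × 1.183 = 1.183.
Areal scale at 5.8°: h·k = 1.000 × 0.7722 = 0.7722.
Ratio = 1.183/0.7722 ≈ 1.53.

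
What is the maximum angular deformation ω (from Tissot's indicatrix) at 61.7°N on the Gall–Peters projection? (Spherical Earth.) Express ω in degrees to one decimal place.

44.6°

The Gall–Peters projection is cylindrical equal-area with φ₀ = 45°. A cylindrical equal-area projection with standard parallel φ₀ has meridian scale h = cos φ / cos φ₀ and parallel scale k = cos φ₀ / cos φ (so areas are preserved, h·k = 1).
At 61.7°: h = 0.6705, k = 1.492; principal scales a = 1.492, b = 0.6705.
sin(ω/2) = (a − b)/(a + b) = 0.8210/2.162 = 0.3798, so ω = 2 arcsin(0.3798) ≈ 44.6°.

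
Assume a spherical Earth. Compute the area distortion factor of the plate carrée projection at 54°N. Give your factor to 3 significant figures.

1.70

For the equirectangular projection with φ₀ = 0 (plate carrée), h = 1 along meridians and k = sec φ along parallels.
Areal scale = h·k = 1 × sec φ; at 54°, h = 1.000, k = 1.701, so h·k = 1.701.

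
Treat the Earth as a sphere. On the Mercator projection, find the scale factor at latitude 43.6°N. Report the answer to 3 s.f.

The Mercator projection is conformal; its linear scale factor is the same in every direction and equals sec φ = 1/cos φ.
k = 1/cos 43.6° = 1/0.7242 = 1.381.

1.38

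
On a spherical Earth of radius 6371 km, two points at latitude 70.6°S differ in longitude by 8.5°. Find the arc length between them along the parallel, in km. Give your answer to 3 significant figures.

314 km

Arc length along a parallel = R cos φ · Δλ (with Δλ in radians).
= 6371 × cos 70.6° × (8.5° × π/180) = 6371 × 0.3322 × 0.1484 ≈ 314 km.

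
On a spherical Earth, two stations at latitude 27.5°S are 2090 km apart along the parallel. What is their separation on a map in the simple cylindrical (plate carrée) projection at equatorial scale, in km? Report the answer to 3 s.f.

2360 km

For the equirectangular projection with φ₀ = 0 (plate carrée), h = 1 along meridians and k = sec φ along parallels.
Along the parallel, k = sec 27.5° = 1/0.8870 = 1.127.
Map distance = 2090 × 1.127 ≈ 2360 km.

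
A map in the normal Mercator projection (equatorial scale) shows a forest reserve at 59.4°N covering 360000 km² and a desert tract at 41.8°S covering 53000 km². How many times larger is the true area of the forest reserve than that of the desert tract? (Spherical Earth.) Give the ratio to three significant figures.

Since Mercator area scale is 1/cos²φ, the true area equals the apparent area multiplied by cos²φ.
True area of forest reserve: 360000 × cos²(59.4°) = 360000 × 0.2591 = 93280 km².
True area of desert tract: 53000 × cos²(41.8°) = 53000 × 0.5557 = 29450 km².
Ratio = 93280 / 29450 ≈ 3.17.

3.17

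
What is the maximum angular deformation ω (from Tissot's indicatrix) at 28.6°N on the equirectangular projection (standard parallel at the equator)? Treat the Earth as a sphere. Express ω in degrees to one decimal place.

7.5°

In the plate carrée (x = Rλ, y = Rφ), meridians are true-scale (h = 1) and parallels are stretched by k = sec φ.
At 28.6°: h = 1.000, k = 1.139; principal scales a = 1.139, b = 1.000.
sin(ω/2) = (a − b)/(a + b) = 0.1390/2.139 = 0.06497, so ω = 2 arcsin(0.06497) ≈ 7.5°.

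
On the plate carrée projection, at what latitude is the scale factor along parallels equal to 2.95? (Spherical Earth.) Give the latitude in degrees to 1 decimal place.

Plate carrée: h = 1, k = sec φ along parallels.
sec φ = 2.95  ⇒  cos φ = 0.3390  ⇒  φ ≈ 70.2°.

70.2°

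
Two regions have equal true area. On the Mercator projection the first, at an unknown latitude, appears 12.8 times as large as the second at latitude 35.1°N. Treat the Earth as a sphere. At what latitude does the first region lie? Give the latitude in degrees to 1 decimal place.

76.8°

For equal true areas on Mercator, apparent areas scale as sec²φ, so the ratio is cos²φ₂ / cos²φ₁.
cos²φ₂ / cos²φ₁ = 12.8  ⇒  cos φ₁ = cos 35.1° / √12.8 = 0.8181/3.578 = 0.2287.
φ₁ = arccos(0.2287) ≈ 76.8°.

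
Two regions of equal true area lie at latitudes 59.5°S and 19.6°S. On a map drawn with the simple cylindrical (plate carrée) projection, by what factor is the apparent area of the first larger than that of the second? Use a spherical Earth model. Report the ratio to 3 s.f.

1.86

Plate carrée maps x = Rλ, y = Rφ. The meridian scale is h = 1 and the parallel scale is k = 1/cos φ = sec φ.
Areal scale at 59.5°: h·k = 1.000 × 1.970 = 1.970.
Areal scale at 19.6°: h·k = 1.000 × 1.062 = 1.062.
Ratio = 1.970/1.062 ≈ 1.86.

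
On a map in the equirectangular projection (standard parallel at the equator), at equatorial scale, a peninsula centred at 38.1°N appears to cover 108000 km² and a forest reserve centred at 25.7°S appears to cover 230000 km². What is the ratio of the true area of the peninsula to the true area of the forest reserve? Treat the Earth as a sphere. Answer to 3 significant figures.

Plate carrée has h = 1 and k = sec φ, giving areal scale sec φ; true area = (apparent area) · cos φ.
True area of peninsula: 108000 × cos(38.1°) = 108000 × 0.7869 = 84990 km².
True area of forest reserve: 230000 × cos(25.7°) = 230000 × 0.9011 = 207200 km².
Ratio = 84990 / 207200 ≈ 0.410.

0.410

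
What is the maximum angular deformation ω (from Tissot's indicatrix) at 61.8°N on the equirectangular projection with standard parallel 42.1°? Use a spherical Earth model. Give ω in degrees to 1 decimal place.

25.6°

With standard parallel φ₀ = 42.1°, the equirectangular projection gives x = Rλ cos φ₀, y = Rφ, so h = 1 and k = cos 42.1° / cos φ.
At 61.8°: h = 1.000, k = 1.570; principal scales a = 1.570, b = 1.000.
sin(ω/2) = (a − b)/(a + b) = 0.5702/2.570 = 0.2218, so ω = 2 arcsin(0.2218) ≈ 25.6°.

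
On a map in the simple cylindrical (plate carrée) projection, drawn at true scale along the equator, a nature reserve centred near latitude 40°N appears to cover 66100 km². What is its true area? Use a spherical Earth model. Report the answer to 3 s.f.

For the equirectangular projection with φ₀ = 0 (plate carrée), h = 1 along meridians and k = sec φ along parallels.
Areal scale = h·k = 1 × sec φ; at 40°, h = 1.000, k = 1.305, so h·k = 1.305.
True area = apparent / (areal scale) = 66100 / 1.305 ≈ 50600 km².

50600 km²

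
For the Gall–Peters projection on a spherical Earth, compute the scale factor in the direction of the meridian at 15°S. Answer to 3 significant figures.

1.37

The Gall–Peters projection is cylindrical equal-area with φ₀ = 45°. A cylindrical equal-area projection with standard parallel φ₀ has meridian scale h = cos φ / cos φ₀ and parallel scale k = cos φ₀ / cos φ (so areas are preserved, h·k = 1).
h = cos 15° / cos 45° = 0.9659/0.7071 = 1.366.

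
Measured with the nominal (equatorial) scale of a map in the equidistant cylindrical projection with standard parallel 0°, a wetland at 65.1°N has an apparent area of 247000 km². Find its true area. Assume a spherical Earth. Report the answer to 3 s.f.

104000 km²

In the plate carrée (x = Rλ, y = Rφ), meridians are true-scale (h = 1) and parallels are stretched by k = sec φ.
Areal scale = h·k = 1 × sec φ; at 65.1°, h = 1.000, k = 2.375, so h·k = 2.375.
True area = apparent / (areal scale) = 247000 / 2.375 ≈ 104000 km².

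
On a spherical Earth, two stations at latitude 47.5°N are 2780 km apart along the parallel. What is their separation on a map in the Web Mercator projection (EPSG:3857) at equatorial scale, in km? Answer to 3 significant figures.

For Mercator, h = k = sec φ (a conformal cylindrical projection has a single point scale, 1/cos φ).
Along the parallel, k = sec 47.5° = 1/0.6756 = 1.480.
Map distance = 2780 × 1.480 ≈ 4110 km.

4110 km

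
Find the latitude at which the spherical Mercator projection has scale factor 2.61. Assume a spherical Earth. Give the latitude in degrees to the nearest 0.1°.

67.5°

Mercator scale is k = sec φ = 1/cos φ.
1/cos φ = 2.61  ⇒  cos φ = 0.3831  ⇒  φ = arccos(0.3831) ≈ 67.5°.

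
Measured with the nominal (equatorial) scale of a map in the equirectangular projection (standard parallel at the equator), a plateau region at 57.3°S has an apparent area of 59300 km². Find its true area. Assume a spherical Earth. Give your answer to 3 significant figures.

For the equirectangular projection with φ₀ = 0 (plate carrée), h = 1 along meridians and k = sec φ along parallels.
Areal scale = h·k = 1 × sec φ; at 57.3°, h = 1.000, k = 1.851, so h·k = 1.851.
True area = apparent / (areal scale) = 59300 / 1.851 ≈ 32000 km².

32000 km²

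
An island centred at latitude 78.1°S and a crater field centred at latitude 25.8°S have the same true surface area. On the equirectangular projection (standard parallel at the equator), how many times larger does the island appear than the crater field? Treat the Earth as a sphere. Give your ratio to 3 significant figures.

4.37

For the equirectangular projection with φ₀ = 0 (plate carrée), h = 1 along meridians and k = sec φ along parallels.
Areal scale at 78.1°: h·k = 1.000 × 4.850 = 4.850.
Areal scale at 25.8°: h·k = 1.000 × 1.111 = 1.111.
Ratio = 4.850/1.111 ≈ 4.37.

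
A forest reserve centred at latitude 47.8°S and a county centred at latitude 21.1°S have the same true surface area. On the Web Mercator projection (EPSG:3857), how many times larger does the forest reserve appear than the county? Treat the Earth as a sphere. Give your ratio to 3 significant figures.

Mercator areal scale is sec²φ.
At 47.8°: sec²(47.8°) = 1/0.6717² = 2.216.
At 21.1°: sec²(21.1°) = 1/0.9330² = 1.149.
Ratio = 2.216/1.149 = cos²(21.1°)/cos²(47.8°) ≈ 1.93.

1.93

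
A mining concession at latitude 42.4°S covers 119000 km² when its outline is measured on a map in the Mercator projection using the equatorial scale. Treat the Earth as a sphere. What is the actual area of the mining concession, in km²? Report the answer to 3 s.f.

For Mercator, h = k = sec φ (a conformal cylindrical projection has a single point scale, 1/cos φ).
Areal scale = k² = sec²φ = 1/cos²(42.4°) = 1/0.7385² = 1.834.
True area = apparent / (areal scale) = 119000 / 1.834 ≈ 64900 km².

64900 km²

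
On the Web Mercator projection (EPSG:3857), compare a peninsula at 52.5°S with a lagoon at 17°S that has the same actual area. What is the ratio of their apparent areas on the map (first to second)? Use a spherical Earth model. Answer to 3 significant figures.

Mercator areal scale is sec²φ.
At 52.5°: sec²(52.5°) = 1/0.6088² = 2.698.
At 17°: sec²(17°) = 1/0.9563² = 1.093.
Ratio = 2.698/1.093 = cos²(17°)/cos²(52.5°) ≈ 2.47.

2.47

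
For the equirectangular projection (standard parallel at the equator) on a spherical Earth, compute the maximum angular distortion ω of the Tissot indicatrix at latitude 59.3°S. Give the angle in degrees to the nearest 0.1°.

37.8°

For the equirectangular projection with φ₀ = 0 (plate carrée), h = 1 along meridians and k = sec φ along parallels.
At 59.3°: h = 1.000, k = 1.959; principal scales a = 1.959, b = 1.000.
sin(ω/2) = (a − b)/(a + b) = 0.9587/2.959 = 0.3240, so ω = 2 arcsin(0.3240) ≈ 37.8°.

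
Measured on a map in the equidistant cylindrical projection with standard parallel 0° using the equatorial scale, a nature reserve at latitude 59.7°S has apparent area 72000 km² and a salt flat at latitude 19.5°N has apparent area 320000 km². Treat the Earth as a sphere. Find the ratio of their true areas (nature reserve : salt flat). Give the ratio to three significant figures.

0.120

On the plate carrée, areal scale = h·k = 1 × sec φ, so true area = apparent × cos φ.
True area of nature reserve: 72000 × cos(59.7°) = 72000 × 0.5045 = 36330 km².
True area of salt flat: 320000 × cos(19.5°) = 320000 × 0.9426 = 301600 km².
Ratio = 36330 / 301600 ≈ 0.120.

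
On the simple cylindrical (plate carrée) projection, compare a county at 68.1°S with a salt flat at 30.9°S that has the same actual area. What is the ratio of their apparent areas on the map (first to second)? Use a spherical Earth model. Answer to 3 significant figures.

2.30

For the equirectangular projection with φ₀ = 0 (plate carrée), h = 1 along meridians and k = sec φ along parallels.
Areal scale at 68.1°: h·k = 1.000 × 2.681 = 2.681.
Areal scale at 30.9°: h·k = 1.000 × 1.165 = 1.165.
Ratio = 2.681/1.165 ≈ 2.30.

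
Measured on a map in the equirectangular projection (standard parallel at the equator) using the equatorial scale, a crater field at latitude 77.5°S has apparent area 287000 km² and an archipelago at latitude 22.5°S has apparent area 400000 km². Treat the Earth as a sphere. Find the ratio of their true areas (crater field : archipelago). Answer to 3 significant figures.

0.168

On the plate carrée, areal scale = h·k = 1 × sec φ, so true area = apparent × cos φ.
True area of crater field: 287000 × cos(77.5°) = 287000 × 0.2164 = 62120 km².
True area of archipelago: 400000 × cos(22.5°) = 400000 × 0.9239 = 369600 km².
Ratio = 62120 / 369600 ≈ 0.168.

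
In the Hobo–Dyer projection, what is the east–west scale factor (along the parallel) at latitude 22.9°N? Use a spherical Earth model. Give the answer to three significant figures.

0.861

The Hobo–Dyer projection is cylindrical equal-area with φ₀ = 37.5°. A cylindrical equal-area projection with standard parallel φ₀ has meridian scale h = cos φ / cos φ₀ and parallel scale k = cos φ₀ / cos φ (so areas are preserved, h·k = 1).
k = cos 37.5° / cos 22.9° = 0.7934/0.9212 = 0.8612.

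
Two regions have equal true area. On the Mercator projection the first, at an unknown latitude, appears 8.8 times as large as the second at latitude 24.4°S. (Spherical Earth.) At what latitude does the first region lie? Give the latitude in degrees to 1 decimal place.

On Mercator, (apparent₁)/(apparent₂) = sec²φ₁ / sec²φ₂ when true areas are equal.
cos²φ₂ / cos²φ₁ = 8.8  ⇒  cos φ₁ = cos 24.4° / √8.8 = 0.9107/2.966 = 0.3070.
φ₁ = arccos(0.3070) ≈ 72.1°.

72.1°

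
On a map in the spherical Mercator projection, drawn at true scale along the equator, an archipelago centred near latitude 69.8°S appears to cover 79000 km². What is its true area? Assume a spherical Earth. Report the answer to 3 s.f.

The Mercator projection is conformal; its linear scale factor is the same in every direction and equals sec φ = 1/cos φ.
Areal scale = k² = sec²φ = 1/cos²(69.8°) = 1/0.3453² = 8.387.
True area = apparent / (areal scale) = 79000 / 8.387 ≈ 9420 km².

9420 km²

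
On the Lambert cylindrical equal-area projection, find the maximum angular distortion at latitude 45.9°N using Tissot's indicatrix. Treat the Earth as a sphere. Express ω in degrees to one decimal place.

40.7°

The Lambert cylindrical equal-area projection is the cylindrical equal-area projection with its standard parallel at the equator (φ₀ = 0). For cylindrical equal-area with standard parallel φ₀, h = cos φ / cos φ₀ and k = cos φ₀ / cos φ, so h·k = 1.
At 45.9°: h = 0.6959, k = 1.437; principal scales a = 1.437, b = 0.6959.
sin(ω/2) = (a − b)/(a + b) = 0.7410/2.133 = 0.3474, so ω = 2 arcsin(0.3474) ≈ 40.7°.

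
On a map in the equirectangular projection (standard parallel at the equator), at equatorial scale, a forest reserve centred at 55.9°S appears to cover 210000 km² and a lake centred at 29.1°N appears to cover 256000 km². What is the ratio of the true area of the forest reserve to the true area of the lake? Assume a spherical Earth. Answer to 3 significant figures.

0.526

Plate carrée has h = 1 and k = sec φ, giving areal scale sec φ; true area = (apparent area) · cos φ.
True area of forest reserve: 210000 × cos(55.9°) = 210000 × 0.5606 = 117700 km².
True area of lake: 256000 × cos(29.1°) = 256000 × 0.8738 = 223700 km².
Ratio = 117700 / 223700 ≈ 0.526.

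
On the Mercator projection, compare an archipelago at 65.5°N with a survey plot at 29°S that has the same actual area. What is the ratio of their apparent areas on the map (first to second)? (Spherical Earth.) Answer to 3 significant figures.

Mercator areal scale is sec²φ.
At 65.5°: sec²(65.5°) = 1/0.4147² = 5.815.
At 29°: sec²(29°) = 1/0.8746² = 1.307.
Ratio = 5.815/1.307 = cos²(29°)/cos²(65.5°) ≈ 4.45.

4.45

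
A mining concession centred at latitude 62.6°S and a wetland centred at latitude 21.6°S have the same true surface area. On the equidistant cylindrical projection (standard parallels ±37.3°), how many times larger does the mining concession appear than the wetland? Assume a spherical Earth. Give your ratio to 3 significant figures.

The equidistant cylindrical projection with φ₀ = 37.3° has h = 1 (meridians true) and k = cos φ₀ / cos φ along parallels.
Areal scale at 62.6°: h·k = 1.000 × 1.729 = 1.729.
Areal scale at 21.6°: h·k = 1.000 × 0.8556 = 0.8556.
Ratio = 1.729/0.8556 ≈ 2.02.

2.02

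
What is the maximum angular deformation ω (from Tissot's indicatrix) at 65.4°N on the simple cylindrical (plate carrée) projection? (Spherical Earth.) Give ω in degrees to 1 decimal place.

For the equirectangular projection with φ₀ = 0 (plate carrée), h = 1 along meridians and k = sec φ along parallels.
At 65.4°: h = 1.000, k = 2.402; principal scales a = 2.402, b = 1.000.
sin(ω/2) = (a − b)/(a + b) = 1.402/3.402 = 0.4121, so ω = 2 arcsin(0.4121) ≈ 48.7°.

48.7°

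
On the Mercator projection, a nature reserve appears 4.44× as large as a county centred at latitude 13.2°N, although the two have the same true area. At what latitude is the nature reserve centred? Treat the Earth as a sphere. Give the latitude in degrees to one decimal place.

On Mercator, (apparent₁)/(apparent₂) = sec²φ₁ / sec²φ₂ when true areas are equal.
cos²φ₂ / cos²φ₁ = 4.44  ⇒  cos φ₁ = cos 13.2° / √4.44 = 0.9736/2.107 = 0.4620.
φ₁ = arccos(0.4620) ≈ 62.5°.

62.5°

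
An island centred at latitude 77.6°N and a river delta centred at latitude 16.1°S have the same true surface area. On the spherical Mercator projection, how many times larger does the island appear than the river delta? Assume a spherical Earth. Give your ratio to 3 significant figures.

20.0

Mercator is conformal with k = sec φ, so areal scale = k² = sec²φ.
At 77.6°: sec²(77.6°) = 1/0.2147² = 21.69.
At 16.1°: sec²(16.1°) = 1/0.9608² = 1.083.
Ratio = 21.69/1.083 = cos²(16.1°)/cos²(77.6°) ≈ 20.0.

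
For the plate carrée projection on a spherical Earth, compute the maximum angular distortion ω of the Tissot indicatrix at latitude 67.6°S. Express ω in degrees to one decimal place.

In the plate carrée (x = Rλ, y = Rφ), meridians are true-scale (h = 1) and parallels are stretched by k = sec φ.
At 67.6°: h = 1.000, k = 2.624; principal scales a = 2.624, b = 1.000.
sin(ω/2) = (a − b)/(a + b) = 1.624/3.624 = 0.4482, so ω = 2 arcsin(0.4482) ≈ 53.3°.

53.3°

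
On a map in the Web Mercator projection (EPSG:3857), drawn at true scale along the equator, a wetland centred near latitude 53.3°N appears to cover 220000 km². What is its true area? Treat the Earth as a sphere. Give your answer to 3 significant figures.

The Mercator projection is conformal; its linear scale factor is the same in every direction and equals sec φ = 1/cos φ.
Areal scale = k² = sec²φ = 1/cos²(53.3°) = 1/0.5976² = 2.800.
True area = apparent / (areal scale) = 220000 / 2.800 ≈ 78600 km².

78600 km²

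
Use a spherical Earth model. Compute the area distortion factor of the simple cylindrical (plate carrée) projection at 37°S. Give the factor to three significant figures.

Plate carrée maps x = Rλ, y = Rφ. The meridian scale is h = 1 and the parallel scale is k = 1/cos φ = sec φ.
Areal scale = h·k = 1 × sec φ; at 37°, h = 1.000, k = 1.252, so h·k = 1.252.

1.25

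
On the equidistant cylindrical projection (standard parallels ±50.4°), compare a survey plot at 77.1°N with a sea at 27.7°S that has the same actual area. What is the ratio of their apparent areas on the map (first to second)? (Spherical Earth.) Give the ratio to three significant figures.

3.97

The equidistant cylindrical projection with φ₀ = 50.4° has h = 1 (meridians true) and k = cos φ₀ / cos φ along parallels.
Areal scale at 77.1°: h·k = 1.000 × 2.855 = 2.855.
Areal scale at 27.7°: h·k = 1.000 × 0.7199 = 0.7199.
Ratio = 2.855/0.7199 ≈ 3.97.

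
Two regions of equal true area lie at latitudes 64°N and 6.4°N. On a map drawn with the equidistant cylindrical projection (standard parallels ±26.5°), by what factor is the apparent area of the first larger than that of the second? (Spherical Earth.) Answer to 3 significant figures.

The equidistant cylindrical projection with φ₀ = 26.5° has h = 1 (meridians true) and k = cos φ₀ / cos φ along parallels.
Areal scale at 64°: h·k = 1.000 × 2.041 = 2.041.
Areal scale at 6.4°: h·k = 1.000 × 0.9005 = 0.9005.
Ratio = 2.041/0.9005 ≈ 2.27.

2.27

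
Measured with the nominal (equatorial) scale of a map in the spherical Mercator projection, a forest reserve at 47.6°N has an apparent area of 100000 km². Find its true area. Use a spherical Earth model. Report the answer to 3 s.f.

45500 km²

Mercator is conformal, so the point scale is isotropic: h = k = sec φ = 1/cos φ.
Areal scale = k² = sec²φ = 1/cos²(47.6°) = 1/0.6743² = 2.199.
True area = apparent / (areal scale) = 100000 / 2.199 ≈ 45500 km².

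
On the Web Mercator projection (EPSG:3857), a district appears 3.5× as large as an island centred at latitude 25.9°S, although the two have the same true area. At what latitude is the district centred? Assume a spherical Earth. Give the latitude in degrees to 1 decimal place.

61.3°

For equal true areas on Mercator, apparent areas scale as sec²φ, so the ratio is cos²φ₂ / cos²φ₁.
cos²φ₂ / cos²φ₁ = 3.5  ⇒  cos φ₁ = cos 25.9° / √3.5 = 0.8996/1.871 = 0.4808.
φ₁ = arccos(0.4808) ≈ 61.3°.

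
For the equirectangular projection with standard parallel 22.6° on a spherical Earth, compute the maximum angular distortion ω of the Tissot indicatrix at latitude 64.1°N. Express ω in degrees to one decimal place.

The equidistant cylindrical projection with φ₀ = 22.6° has h = 1 (meridians true) and k = cos φ₀ / cos φ along parallels.
At 64.1°: h = 1.000, k = 2.114; principal scales a = 2.114, b = 1.000.
sin(ω/2) = (a − b)/(a + b) = 1.114/3.114 = 0.3577, so ω = 2 arcsin(0.3577) ≈ 41.9°.

41.9°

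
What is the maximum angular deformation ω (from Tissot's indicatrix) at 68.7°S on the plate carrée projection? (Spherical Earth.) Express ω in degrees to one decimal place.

In the plate carrée (x = Rλ, y = Rφ), meridians are true-scale (h = 1) and parallels are stretched by k = sec φ.
At 68.7°: h = 1.000, k = 2.753; principal scales a = 2.753, b = 1.000.
sin(ω/2) = (a − b)/(a + b) = 1.753/3.753 = 0.4671, so ω = 2 arcsin(0.4671) ≈ 55.7°.

55.7°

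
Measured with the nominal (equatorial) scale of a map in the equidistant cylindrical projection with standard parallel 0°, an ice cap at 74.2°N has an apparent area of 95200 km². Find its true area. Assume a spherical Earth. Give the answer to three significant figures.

25900 km²

For the equirectangular projection with φ₀ = 0 (plate carrée), h = 1 along meridians and k = sec φ along parallels.
Areal scale = h·k = 1 × sec φ; at 74.2°, h = 1.000, k = 3.673, so h·k = 3.673.
True area = apparent / (areal scale) = 95200 / 3.673 ≈ 25900 km².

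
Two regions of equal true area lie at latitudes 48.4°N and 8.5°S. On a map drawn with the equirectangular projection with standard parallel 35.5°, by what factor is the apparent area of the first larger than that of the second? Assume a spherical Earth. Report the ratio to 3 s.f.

In the equirectangular projection with standard parallel φ₀ = 35.5° (x = Rλ cos φ₀, y = Rφ), meridians are true-scale (h = 1) and the parallel scale is k = cos φ₀ / cos φ.
Areal scale at 48.4°: h·k = 1.000 × 1.226 = 1.226.
Areal scale at 8.5°: h·k = 1.000 × 0.8232 = 0.8232.
Ratio = 1.226/0.8232 ≈ 1.49.

1.49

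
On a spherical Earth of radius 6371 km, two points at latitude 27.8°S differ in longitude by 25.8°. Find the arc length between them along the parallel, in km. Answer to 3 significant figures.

2540 km

Arc length along a parallel = R cos φ · Δλ (with Δλ in radians).
= 6371 × cos 27.8° × (25.8° × π/180) = 6371 × 0.8846 × 0.4503 ≈ 2540 km.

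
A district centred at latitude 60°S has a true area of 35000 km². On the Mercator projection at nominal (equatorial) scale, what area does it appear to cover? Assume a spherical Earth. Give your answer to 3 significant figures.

For Mercator, h = k = sec φ (a conformal cylindrical projection has a single point scale, 1/cos φ).
Areal scale = k² = sec²φ = 1/cos²(60°) = 1/0.5000² = 4.000.
Apparent area = 35000 × 4.000 ≈ 140000 km².

140000 km²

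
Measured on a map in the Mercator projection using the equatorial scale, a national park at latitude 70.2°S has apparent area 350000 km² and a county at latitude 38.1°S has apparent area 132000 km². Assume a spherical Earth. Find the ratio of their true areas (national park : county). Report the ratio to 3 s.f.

On Mercator the areal scale is sec²φ, so true area = apparent × cos²φ.
True area of national park: 350000 × cos²(70.2°) = 350000 × 0.1147 = 40160 km².
True area of county: 132000 × cos²(38.1°) = 132000 × 0.6193 = 81740 km².
Ratio = 40160 / 81740 ≈ 0.491.

0.491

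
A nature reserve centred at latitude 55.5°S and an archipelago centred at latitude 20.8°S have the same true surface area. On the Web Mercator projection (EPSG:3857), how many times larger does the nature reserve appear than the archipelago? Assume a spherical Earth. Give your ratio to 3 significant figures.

Mercator areal scale is sec²φ.
At 55.5°: sec²(55.5°) = 1/0.5664² = 3.117.
At 20.8°: sec²(20.8°) = 1/0.9348² = 1.144.
Ratio = 3.117/1.144 = cos²(20.8°)/cos²(55.5°) ≈ 2.72.

2.72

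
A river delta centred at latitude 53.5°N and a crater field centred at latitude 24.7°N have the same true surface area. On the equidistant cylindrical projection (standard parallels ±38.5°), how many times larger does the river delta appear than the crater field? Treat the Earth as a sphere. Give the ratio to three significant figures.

With standard parallel φ₀ = 38.5°, the equirectangular projection gives x = Rλ cos φ₀, y = Rφ, so h = 1 and k = cos 38.5° / cos φ.
Areal scale at 53.5°: h·k = 1.000 × 1.316 = 1.316.
Areal scale at 24.7°: h·k = 1.000 × 0.8614 = 0.8614.
Ratio = 1.316/0.8614 ≈ 1.53.

1.53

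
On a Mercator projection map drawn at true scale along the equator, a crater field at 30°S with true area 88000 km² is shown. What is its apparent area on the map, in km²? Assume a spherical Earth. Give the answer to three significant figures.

The Mercator projection is conformal; its linear scale factor is the same in every direction and equals sec φ = 1/cos φ.
Areal scale = k² = sec²φ = 1/cos²(30°) = 1/0.8660² = 1.333.
Apparent area = 88000 × 1.333 ≈ 117000 km².

117000 km²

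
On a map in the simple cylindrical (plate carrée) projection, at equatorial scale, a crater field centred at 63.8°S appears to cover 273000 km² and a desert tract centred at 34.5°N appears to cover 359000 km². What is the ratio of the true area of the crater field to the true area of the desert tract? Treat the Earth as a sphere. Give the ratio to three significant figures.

Plate carrée has h = 1 and k = sec φ, giving areal scale sec φ; true area = (apparent area) · cos φ.
True area of crater field: 273000 × cos(63.8°) = 273000 × 0.4415 = 120500 km².
True area of desert tract: 359000 × cos(34.5°) = 359000 × 0.8241 = 295900 km².
Ratio = 120500 / 295900 ≈ 0.407.

0.407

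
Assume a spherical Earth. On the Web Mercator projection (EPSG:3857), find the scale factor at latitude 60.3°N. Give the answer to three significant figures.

Mercator is conformal, so the point scale is isotropic: h = k = sec φ = 1/cos φ.
k = 1/cos 60.3° = 1/0.4955 = 2.018.

2.02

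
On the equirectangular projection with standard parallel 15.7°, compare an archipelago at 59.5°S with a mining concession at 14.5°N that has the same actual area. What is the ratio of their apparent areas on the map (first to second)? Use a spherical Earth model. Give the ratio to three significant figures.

1.91

With standard parallel φ₀ = 15.7°, the equirectangular projection gives x = Rλ cos φ₀, y = Rφ, so h = 1 and k = cos 15.7° / cos φ.
Areal scale at 59.5°: h·k = 1.000 × 1.897 = 1.897.
Areal scale at 14.5°: h·k = 1.000 × 0.9944 = 0.9944.
Ratio = 1.897/0.9944 ≈ 1.91.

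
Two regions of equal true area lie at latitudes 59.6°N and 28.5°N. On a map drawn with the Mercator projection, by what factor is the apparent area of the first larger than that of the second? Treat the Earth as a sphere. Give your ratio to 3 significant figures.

3.02

Mercator areal scale is sec²φ.
At 59.6°: sec²(59.6°) = 1/0.5060² = 3.905.
At 28.5°: sec²(28.5°) = 1/0.8788² = 1.295.
Ratio = 3.905/1.295 = cos²(28.5°)/cos²(59.6°) ≈ 3.02.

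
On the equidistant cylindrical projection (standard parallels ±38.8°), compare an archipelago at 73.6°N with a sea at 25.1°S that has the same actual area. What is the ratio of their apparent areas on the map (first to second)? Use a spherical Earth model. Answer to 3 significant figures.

3.21

The equidistant cylindrical projection with φ₀ = 38.8° has h = 1 (meridians true) and k = cos φ₀ / cos φ along parallels.
Areal scale at 73.6°: h·k = 1.000 × 2.760 = 2.760.
Areal scale at 25.1°: h·k = 1.000 × 0.8606 = 0.8606.
Ratio = 2.760/0.8606 ≈ 3.21.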